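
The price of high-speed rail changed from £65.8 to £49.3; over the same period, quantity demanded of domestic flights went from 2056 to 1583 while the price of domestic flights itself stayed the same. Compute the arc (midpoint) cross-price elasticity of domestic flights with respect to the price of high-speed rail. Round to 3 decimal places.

0.907

ΔQ_A = 1583 − 2056 = -473; ΔP_B = 49.3 − 65.8 = -16.5.
Midpoints: Q̄_A = 1819.5, P̄_B = 57.55.
ε = (ΔQ_A/Q̄_A)/(ΔP_B/P̄_B) = (-473/1819.5)/(-16.5/57.55) ≈ 0.907.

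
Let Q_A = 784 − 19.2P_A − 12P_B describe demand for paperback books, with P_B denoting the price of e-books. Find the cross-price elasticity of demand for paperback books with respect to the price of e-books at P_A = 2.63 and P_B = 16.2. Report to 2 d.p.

-0.36

At P_A = 2.63 and P_B = 16.2: Q_A = 539.104.
∂Q_A/∂P_B = -12.
ε = (∂Q_A/∂P_B)(P_B/Q_A) = -12 × (16.2/539.104) ≈ -0.36.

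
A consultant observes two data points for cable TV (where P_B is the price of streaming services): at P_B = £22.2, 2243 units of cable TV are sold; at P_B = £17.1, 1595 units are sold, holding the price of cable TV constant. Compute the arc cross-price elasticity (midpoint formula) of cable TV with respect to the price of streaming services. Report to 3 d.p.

ΔQ_A = 1595 − 2243 = -648; ΔP_B = 17.1 − 22.2 = -5.1.
Midpoints: Q̄_A = 1919.0, P̄_B = 19.65.
ε = (ΔQ_A/Q̄_A)/(ΔP_B/P̄_B) = (-648/1919.0)/(-5.1/19.65) ≈ 1.301.
ε > 0: cable TV and streaming services are substitutes.

1.301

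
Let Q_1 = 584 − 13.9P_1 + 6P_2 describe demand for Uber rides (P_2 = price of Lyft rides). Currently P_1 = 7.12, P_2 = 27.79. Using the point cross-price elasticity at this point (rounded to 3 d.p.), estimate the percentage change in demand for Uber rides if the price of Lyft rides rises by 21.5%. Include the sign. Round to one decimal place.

5.5%

At P_1 = 7.12, P_2 = 27.79: Q_1 = 651.772.
∂Q_1/∂P_2 = 6.
ε = (∂Q_1/∂P_2)(P_2/Q_1) = 6.0000 × 27.79/651.772 ≈ 0.256.
%ΔQ_1 ≈ ε × %ΔP_2 = 0.256 × (21.5%) = 5.5%.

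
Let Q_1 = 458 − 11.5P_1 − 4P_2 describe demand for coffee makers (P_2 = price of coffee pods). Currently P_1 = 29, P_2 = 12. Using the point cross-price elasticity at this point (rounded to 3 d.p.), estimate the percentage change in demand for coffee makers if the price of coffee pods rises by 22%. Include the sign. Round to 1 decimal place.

-13.8%

At P_1 = 29, P_2 = 12: Q_1 = 76.5.
∂Q_1/∂P_2 = -4.
ε = (∂Q_1/∂P_2)(P_2/Q_1) = -4.0000 × 12/76.5 ≈ -0.627.
%ΔQ_1 ≈ ε × %ΔP_2 = -0.627 × (22%) = -13.8%.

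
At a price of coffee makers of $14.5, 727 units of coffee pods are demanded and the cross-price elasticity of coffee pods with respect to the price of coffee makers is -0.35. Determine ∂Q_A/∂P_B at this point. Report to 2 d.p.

ε = (∂Q_A/∂P_B)·(P_B/Q_A) ⇒ ∂Q_A/∂P_B = ε·Q_A/P_B = -0.35 × 727/14.5 ≈ -17.55.

-17.55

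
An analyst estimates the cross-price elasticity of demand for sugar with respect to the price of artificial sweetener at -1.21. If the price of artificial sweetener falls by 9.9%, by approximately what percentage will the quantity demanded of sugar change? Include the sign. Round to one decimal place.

12.0%

%ΔQ ≈ ε × %ΔP of artificial sweetener = -1.21 × (-9.9%) = 12.0%.
Demand for sugar rises by about 12.0%.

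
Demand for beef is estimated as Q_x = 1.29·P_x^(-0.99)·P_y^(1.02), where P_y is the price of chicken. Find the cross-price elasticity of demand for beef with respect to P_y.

In a log-linear (constant-elasticity) demand function, the coefficient on the exponent of P_y is the cross-price elasticity.
ε = 1.02. Positive, so beef and chicken are substitutes.

1.02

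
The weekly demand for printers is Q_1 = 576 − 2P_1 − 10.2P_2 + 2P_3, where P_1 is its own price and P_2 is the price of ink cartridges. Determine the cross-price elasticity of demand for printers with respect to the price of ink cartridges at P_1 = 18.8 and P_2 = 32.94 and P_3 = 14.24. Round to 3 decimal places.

At P_1 = 18.8 and P_2 = 32.94 and P_3 = 14.24: Q_1 = 230.892.
∂Q_1/∂P_2 = -10.2.
ε = (∂Q_1/∂P_2)(P_2/Q_1) = -10.2 × (32.94/230.892) ≈ -1.455.
Since ε < 0, printers and ink cartridges are complements.

-1.455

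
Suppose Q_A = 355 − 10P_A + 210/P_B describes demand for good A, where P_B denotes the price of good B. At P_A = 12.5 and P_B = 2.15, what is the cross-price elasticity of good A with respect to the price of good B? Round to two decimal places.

-0.30

At P_A = 12.5 and P_B = 2.15: Q_A = 327.674.
∂Q_A/∂P_B = −210/P_B² = -45.4300.
ε = (∂Q_A/∂P_B)(P_B/Q_A) = -45.4300 × (2.15/327.674) ≈ -0.30.
ε < 0: complements.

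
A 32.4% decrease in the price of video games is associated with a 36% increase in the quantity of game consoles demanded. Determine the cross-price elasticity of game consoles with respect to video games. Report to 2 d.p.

-1.11

ε = (%ΔQ of game consoles) / (%ΔP of video games) = (36%) / (-32.4%) ≈ -1.11.
Negative cross-price elasticity: complements.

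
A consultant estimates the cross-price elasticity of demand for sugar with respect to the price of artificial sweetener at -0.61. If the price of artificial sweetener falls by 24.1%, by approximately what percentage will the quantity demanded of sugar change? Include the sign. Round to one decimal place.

14.7%

%ΔQ ≈ ε × %ΔP of artificial sweetener = -0.61 × (-24.1%) = 14.7%.
Demand for sugar rises by about 14.7%.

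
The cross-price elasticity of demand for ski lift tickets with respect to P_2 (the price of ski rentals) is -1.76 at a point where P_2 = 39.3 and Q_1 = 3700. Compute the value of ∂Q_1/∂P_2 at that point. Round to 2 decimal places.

ε = (∂Q_1/∂P_2)·(P_2/Q_1) ⇒ ∂Q_1/∂P_2 = ε·Q_1/P_2 = -1.76 × 3700/39.3 ≈ -165.70.

-165.70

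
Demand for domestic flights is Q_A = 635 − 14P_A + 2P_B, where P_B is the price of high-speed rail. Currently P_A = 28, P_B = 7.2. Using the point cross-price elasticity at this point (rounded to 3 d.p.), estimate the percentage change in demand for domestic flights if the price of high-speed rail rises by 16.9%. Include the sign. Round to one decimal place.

At P_A = 28, P_B = 7.2: Q_A = 257.4.
∂Q_A/∂P_B = 2.
ε = (∂Q_A/∂P_B)(P_B/Q_A) = 2.0000 × 7.2/257.4 ≈ 0.056.
%ΔQ_A ≈ ε × %ΔP_B = 0.056 × (16.9%) = 0.9%.

0.9%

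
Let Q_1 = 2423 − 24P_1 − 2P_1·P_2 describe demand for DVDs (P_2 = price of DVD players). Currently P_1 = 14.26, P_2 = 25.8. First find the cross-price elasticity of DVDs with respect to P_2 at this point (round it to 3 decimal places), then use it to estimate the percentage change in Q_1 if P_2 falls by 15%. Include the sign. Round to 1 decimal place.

8.2%

At P_1 = 14.26, P_2 = 25.8: Q_1 = 1344.944.
∂Q_1/∂P_2 = -2P_1 = -28.5200.
ε = (∂Q_1/∂P_2)(P_2/Q_1) = -28.5200 × 25.8/1344.944 ≈ -0.547.
%ΔQ_1 ≈ ε × %ΔP_2 = -0.547 × (-15%) = 8.2%.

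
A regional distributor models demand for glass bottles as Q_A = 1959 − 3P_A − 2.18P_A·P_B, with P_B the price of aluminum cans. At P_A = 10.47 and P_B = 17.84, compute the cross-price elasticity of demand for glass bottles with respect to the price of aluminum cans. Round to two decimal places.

At P_A = 10.47 and P_B = 17.84: Q_A = 1520.399.
∂Q_A/∂P_B = -2.18P_A = -2.18(10.47) = -22.8246.
ε = (∂Q_A/∂P_B)(P_B/Q_A) = -22.8246 × (17.84/1520.399) ≈ -0.27.
ε < 0: complements.

-0.27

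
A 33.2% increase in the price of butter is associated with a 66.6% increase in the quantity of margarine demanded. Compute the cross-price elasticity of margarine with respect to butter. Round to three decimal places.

ε = (%ΔQ of margarine) / (%ΔP of butter) = (66.6%) / (33.2%) ≈ 2.006.

2.006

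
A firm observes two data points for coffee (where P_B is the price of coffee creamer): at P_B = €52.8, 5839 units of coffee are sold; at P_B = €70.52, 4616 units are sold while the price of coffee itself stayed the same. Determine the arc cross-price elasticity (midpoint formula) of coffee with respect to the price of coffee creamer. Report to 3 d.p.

ΔQ_A = 4616 − 5839 = -1223; ΔP_B = 70.52 − 52.8 = 17.72.
Midpoints: Q̄_A = 5227.5, P̄_B = 61.66.
ε = (ΔQ_A/Q̄_A)/(ΔP_B/P̄_B) = (-1223/5227.5)/(17.72/61.66) ≈ -0.814.

-0.814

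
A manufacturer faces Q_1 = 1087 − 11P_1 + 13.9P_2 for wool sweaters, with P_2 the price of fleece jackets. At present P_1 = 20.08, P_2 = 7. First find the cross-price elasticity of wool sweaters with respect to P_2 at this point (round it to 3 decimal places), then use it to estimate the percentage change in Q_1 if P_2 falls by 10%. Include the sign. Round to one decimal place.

At P_1 = 20.08, P_2 = 7: Q_1 = 963.42.
∂Q_1/∂P_2 = 13.9.
ε = (∂Q_1/∂P_2)(P_2/Q_1) = 13.9000 × 7/963.42 ≈ 0.101.
%ΔQ_1 ≈ ε × %ΔP_2 = 0.101 × (-10%) = -1.0%.

-1.0%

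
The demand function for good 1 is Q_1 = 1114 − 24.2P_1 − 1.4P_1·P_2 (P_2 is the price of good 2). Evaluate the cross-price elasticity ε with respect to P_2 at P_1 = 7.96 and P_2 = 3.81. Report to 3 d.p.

At P_1 = 7.96 and P_2 = 3.81: Q_1 = 878.909.
∂Q_1/∂P_2 = -1.4P_1 = -1.4(7.96) = -11.1440.
ε = (∂Q_1/∂P_2)(P_2/Q_1) = -11.1440 × (3.81/878.909) ≈ -0.048.

-0.048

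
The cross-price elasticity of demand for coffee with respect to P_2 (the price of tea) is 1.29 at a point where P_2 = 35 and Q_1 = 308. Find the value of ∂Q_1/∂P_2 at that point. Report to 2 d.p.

ε = (∂Q_1/∂P_2)·(P_2/Q_1) ⇒ ∂Q_1/∂P_2 = ε·Q_1/P_2 = 1.29 × 308/35 ≈ 11.35.

11.35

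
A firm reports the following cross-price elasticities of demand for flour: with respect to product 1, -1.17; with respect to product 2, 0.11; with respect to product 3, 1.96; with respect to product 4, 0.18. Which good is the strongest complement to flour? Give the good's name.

product 1

Complements have ε < 0. The most negative value is -1.17 (product 1).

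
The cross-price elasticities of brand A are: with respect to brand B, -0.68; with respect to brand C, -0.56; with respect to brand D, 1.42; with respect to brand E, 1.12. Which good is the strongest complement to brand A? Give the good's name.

Complements have ε < 0. The most negative value is -0.68 (brand B).

brand B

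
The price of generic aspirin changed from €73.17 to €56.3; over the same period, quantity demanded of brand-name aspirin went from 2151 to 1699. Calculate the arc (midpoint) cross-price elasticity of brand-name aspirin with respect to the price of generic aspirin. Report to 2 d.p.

0.90

ΔQ_A = 1699 − 2151 = -452; ΔP_B = 56.3 − 73.17 = -16.87.
Midpoints: Q̄_A = 1925.0, P̄_B = 64.73.
ε = (ΔQ_A/Q̄_A)/(ΔP_B/P̄_B) = (-452/1925.0)/(-16.87/64.73) ≈ 0.90.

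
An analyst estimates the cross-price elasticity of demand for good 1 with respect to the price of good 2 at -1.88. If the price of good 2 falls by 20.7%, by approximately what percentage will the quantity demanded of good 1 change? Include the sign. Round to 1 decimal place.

%ΔQ ≈ ε × %ΔP of good 2 = -1.88 × (-20.7%) = 38.9%.

38.9%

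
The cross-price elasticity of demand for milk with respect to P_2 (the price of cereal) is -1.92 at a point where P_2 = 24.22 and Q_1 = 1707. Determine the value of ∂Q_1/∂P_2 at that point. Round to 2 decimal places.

ε = (∂Q_1/∂P_2)·(P_2/Q_1) ⇒ ∂Q_1/∂P_2 = ε·Q_1/P_2 = -1.92 × 1707/24.22 ≈ -135.32.

-135.32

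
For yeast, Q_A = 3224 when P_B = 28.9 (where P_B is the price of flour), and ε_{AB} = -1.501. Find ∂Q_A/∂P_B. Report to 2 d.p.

-167.45

ε = (∂Q_A/∂P_B)·(P_B/Q_A) ⇒ ∂Q_A/∂P_B = ε·Q_A/P_B = -1.501 × 3224/28.9 ≈ -167.45.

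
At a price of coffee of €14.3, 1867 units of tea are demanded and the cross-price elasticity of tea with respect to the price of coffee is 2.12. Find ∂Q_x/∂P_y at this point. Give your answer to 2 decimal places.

276.79

ε = (∂Q_x/∂P_y)·(P_y/Q_x) ⇒ ∂Q_x/∂P_y = ε·Q_x/P_y = 2.12 × 1867/14.3 ≈ 276.79.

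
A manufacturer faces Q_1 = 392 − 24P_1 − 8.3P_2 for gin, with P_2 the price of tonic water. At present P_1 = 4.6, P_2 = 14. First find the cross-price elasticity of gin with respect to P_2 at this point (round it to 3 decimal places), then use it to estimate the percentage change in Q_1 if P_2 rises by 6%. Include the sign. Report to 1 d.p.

At P_1 = 4.6, P_2 = 14: Q_1 = 165.4.
∂Q_1/∂P_2 = -8.3.
ε = (∂Q_1/∂P_2)(P_2/Q_1) = -8.3000 × 14/165.4 ≈ -0.703.
%ΔQ_1 ≈ ε × %ΔP_2 = -0.703 × (6%) = -4.2%.

-4.2%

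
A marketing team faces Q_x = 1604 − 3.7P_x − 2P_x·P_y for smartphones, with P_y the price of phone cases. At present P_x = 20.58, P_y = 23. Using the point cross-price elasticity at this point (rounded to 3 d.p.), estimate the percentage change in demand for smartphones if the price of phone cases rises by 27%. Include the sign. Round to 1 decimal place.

-44.0%

At P_x = 20.58, P_y = 23: Q_x = 581.174.
∂Q_x/∂P_y = -2P_x = -41.1600.
ε = (∂Q_x/∂P_y)(P_y/Q_x) = -41.1600 × 23/581.174 ≈ -1.629.
%ΔQ_x ≈ ε × %ΔP_y = -1.629 × (27%) = -44.0%.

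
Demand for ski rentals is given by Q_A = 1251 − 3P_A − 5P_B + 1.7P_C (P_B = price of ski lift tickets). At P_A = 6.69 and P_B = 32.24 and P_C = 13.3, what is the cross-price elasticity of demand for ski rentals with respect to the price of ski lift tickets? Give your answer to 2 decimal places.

-0.15

At P_A = 6.69 and P_B = 32.24 and P_C = 13.3: Q_A = 1092.34.
∂Q_A/∂P_B = -5.
ε = (∂Q_A/∂P_B)(P_B/Q_A) = -5 × (32.24/1092.34) ≈ -0.15.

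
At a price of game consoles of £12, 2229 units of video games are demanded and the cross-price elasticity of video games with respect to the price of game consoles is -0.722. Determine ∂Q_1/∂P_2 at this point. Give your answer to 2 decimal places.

-134.11

ε = (∂Q_1/∂P_2)·(P_2/Q_1) ⇒ ∂Q_1/∂P_2 = ε·Q_1/P_2 = -0.722 × 2229/12 ≈ -134.11.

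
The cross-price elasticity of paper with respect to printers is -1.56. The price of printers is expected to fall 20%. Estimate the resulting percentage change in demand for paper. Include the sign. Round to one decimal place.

31.2%

%ΔQ ≈ ε × %ΔP of printers = -1.56 × (-20%) = 31.2%.
Demand for paper rises by about 31.2%.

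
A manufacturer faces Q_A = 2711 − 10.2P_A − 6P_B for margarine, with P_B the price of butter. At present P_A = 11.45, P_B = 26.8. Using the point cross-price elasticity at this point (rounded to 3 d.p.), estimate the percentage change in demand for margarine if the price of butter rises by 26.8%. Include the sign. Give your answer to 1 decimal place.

At P_A = 11.45, P_B = 26.8: Q_A = 2433.41.
∂Q_A/∂P_B = -6.
ε = (∂Q_A/∂P_B)(P_B/Q_A) = -6.0000 × 26.8/2433.41 ≈ -0.066.
%ΔQ_A ≈ ε × %ΔP_B = -0.066 × (26.8%) = -1.8%.

-1.8%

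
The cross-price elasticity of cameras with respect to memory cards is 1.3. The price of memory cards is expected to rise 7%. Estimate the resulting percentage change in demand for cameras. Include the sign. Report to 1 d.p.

9.1%

%ΔQ ≈ ε × %ΔP of memory cards = 1.3 × (7%) = 9.1%.
Demand for cameras rises by about 9.1%.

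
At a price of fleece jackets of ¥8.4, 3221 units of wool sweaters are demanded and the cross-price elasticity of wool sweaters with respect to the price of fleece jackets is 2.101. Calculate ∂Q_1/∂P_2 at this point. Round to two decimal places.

ε = (∂Q_1/∂P_2)·(P_2/Q_1) ⇒ ∂Q_1/∂P_2 = ε·Q_1/P_2 = 2.101 × 3221/8.4 ≈ 805.63.

805.63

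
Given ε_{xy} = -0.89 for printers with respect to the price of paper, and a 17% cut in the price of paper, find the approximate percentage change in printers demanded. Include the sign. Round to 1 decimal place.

%ΔQ ≈ ε × %ΔP of paper = -0.89 × (-17%) = 15.1%.
Demand for printers rises by about 15.1%.

15.1%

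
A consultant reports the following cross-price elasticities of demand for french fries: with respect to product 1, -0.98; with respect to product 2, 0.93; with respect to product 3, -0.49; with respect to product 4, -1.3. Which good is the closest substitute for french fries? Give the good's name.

Substitutes have ε > 0. Among the positive values, 0.93 (product 2) is largest.

product 2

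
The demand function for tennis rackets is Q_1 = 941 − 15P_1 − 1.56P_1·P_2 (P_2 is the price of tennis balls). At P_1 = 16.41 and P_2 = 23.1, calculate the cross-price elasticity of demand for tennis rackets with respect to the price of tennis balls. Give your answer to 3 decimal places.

-5.714

At P_1 = 16.41 and P_2 = 23.1: Q_1 = 103.499.
∂Q_1/∂P_2 = -1.56P_1 = -1.56(16.41) = -25.5996.
ε = (∂Q_1/∂P_2)(P_2/Q_1) = -25.5996 × (23.1/103.499) ≈ -5.714.
ε < 0: complements.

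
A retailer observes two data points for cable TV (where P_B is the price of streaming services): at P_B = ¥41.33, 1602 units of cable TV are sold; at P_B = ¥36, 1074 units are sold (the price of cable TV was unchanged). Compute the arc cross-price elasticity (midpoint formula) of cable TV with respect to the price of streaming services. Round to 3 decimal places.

ΔQ_A = 1074 − 1602 = -528; ΔP_B = 36 − 41.33 = -5.33.
Midpoints: Q̄_A = 1338.0, P̄_B = 38.66.
ε = (ΔQ_A/Q̄_A)/(ΔP_B/P̄_B) = (-528/1338.0)/(-5.33/38.66) ≈ 2.863.
ε > 0: cable TV and streaming services are substitutes.

2.863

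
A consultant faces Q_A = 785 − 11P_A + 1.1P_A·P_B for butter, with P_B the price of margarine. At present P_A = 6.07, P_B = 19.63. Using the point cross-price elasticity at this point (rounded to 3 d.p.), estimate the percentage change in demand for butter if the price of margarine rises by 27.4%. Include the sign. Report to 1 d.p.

4.2%

At P_A = 6.07, P_B = 19.63: Q_A = 849.300.
∂Q_A/∂P_B = 1.1P_A = 6.6770.
ε = (∂Q_A/∂P_B)(P_B/Q_A) = 6.6770 × 19.63/849.300 ≈ 0.154.
%ΔQ_A ≈ ε × %ΔP_B = 0.154 × (27.4%) = 4.2%.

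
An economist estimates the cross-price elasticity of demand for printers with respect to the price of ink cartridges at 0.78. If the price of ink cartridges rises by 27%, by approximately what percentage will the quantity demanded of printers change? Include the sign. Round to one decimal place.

%ΔQ ≈ ε × %ΔP of ink cartridges = 0.78 × (27%) = 21.1%.
Demand for printers rises by about 21.1%.

21.1%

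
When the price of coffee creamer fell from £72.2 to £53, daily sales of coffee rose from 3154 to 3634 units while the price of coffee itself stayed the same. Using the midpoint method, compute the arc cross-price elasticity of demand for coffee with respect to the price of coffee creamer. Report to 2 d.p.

ΔQ_A = 3634 − 3154 = 480; ΔP_B = 53 − 72.2 = -19.2.
Midpoints: Q̄_A = 3394.0, P̄_B = 62.60.
ε = (ΔQ_A/Q̄_A)/(ΔP_B/P̄_B) = (480/3394.0)/(-19.2/62.60) ≈ -0.46.

-0.46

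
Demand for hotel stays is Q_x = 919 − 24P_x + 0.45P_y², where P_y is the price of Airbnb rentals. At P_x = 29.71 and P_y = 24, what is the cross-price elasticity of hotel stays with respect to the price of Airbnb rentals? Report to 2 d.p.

1.11

At P_x = 29.71 and P_y = 24: Q_x = 465.16.
∂Q_x/∂P_y = 0.9P_y = 0.9(24) = 21.6000.
ε = (∂Q_x/∂P_y)(P_y/Q_x) = 21.6000 × (24/465.16) ≈ 1.11.
ε > 0: substitutes.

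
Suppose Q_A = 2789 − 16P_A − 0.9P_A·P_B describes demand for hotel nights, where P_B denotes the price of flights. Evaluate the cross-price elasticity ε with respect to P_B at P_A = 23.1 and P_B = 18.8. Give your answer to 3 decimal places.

At P_A = 23.1 and P_B = 18.8: Q_A = 2028.548.
∂Q_A/∂P_B = -0.9P_A = -0.9(23.1) = -20.7900.
ε = (∂Q_A/∂P_B)(P_B/Q_A) = -20.7900 × (18.8/2028.548) ≈ -0.193.

-0.193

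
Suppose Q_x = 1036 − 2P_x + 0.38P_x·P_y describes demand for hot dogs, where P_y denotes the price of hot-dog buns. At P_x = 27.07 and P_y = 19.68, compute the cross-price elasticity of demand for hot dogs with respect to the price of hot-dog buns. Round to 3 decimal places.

At P_x = 27.07 and P_y = 19.68: Q_x = 1184.300.
∂Q_x/∂P_y = 0.38P_x = 0.38(27.07) = 10.2866.
ε = (∂Q_x/∂P_y)(P_y/Q_x) = 10.2866 × (19.68/1184.300) ≈ 0.171.

0.171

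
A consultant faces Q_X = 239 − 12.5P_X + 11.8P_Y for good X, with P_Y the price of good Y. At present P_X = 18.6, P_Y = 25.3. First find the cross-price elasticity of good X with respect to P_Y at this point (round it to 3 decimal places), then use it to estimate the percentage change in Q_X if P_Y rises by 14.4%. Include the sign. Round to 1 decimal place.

At P_X = 18.6, P_Y = 25.3: Q_X = 305.04.
∂Q_X/∂P_Y = 11.8.
ε = (∂Q_X/∂P_Y)(P_Y/Q_X) = 11.8000 × 25.3/305.04 ≈ 0.979.
%ΔQ_X ≈ ε × %ΔP_Y = 0.979 × (14.4%) = 14.1%.

14.1%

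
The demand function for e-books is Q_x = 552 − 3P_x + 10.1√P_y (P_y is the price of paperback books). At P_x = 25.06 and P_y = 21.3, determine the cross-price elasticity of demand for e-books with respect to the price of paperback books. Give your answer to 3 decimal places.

At P_x = 25.06 and P_y = 21.3: Q_x = 523.433.
∂Q_x/∂P_y = 10.1/(2√P_y) = 10.1/(2√21.3) = 1.0942.
ε = (∂Q_x/∂P_y)(P_y/Q_x) = 1.0942 × (21.3/523.433) ≈ 0.045.

0.045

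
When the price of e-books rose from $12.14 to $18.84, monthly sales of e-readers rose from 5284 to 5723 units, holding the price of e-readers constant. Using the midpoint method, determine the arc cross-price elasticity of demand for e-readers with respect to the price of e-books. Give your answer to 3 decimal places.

ΔQ_A = 5723 − 5284 = 439; ΔP_B = 18.84 − 12.14 = 6.7.
Midpoints: Q̄_A = 5503.5, P̄_B = 15.49.
ε = (ΔQ_A/Q̄_A)/(ΔP_B/P̄_B) = (439/5503.5)/(6.7/15.49) ≈ 0.184.
ε > 0: e-readers and e-books are substitutes.

0.184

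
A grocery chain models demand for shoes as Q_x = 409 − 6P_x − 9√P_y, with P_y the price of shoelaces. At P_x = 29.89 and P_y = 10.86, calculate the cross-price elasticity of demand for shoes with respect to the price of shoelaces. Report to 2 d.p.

-0.07

At P_x = 29.89 and P_y = 10.86: Q_x = 200.001.
∂Q_x/∂P_y = -9/(2√P_y) = -9/(2√10.86) = -1.3655.
ε = (∂Q_x/∂P_y)(P_y/Q_x) = -1.3655 × (10.86/200.001) ≈ -0.07.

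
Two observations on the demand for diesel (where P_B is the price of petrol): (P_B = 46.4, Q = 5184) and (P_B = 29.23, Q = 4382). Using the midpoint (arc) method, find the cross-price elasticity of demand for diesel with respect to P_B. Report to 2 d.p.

ΔQ_A = 4382 − 5184 = -802; ΔP_B = 29.23 − 46.4 = -17.17.
Midpoints: Q̄_A = 4783.0, P̄_B = 37.81.
ε = (ΔQ_A/Q̄_A)/(ΔP_B/P̄_B) = (-802/4783.0)/(-17.17/37.81) ≈ 0.37.
ε > 0: diesel and petrol are substitutes.

0.37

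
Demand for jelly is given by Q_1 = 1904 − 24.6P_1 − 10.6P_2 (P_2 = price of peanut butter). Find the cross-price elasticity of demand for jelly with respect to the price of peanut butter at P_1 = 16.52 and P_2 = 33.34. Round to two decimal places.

-0.31

At P_1 = 16.52 and P_2 = 33.34: Q_1 = 1144.204.
∂Q_1/∂P_2 = -10.6.
ε = (∂Q_1/∂P_2)(P_2/Q_1) = -10.6 × (33.34/1144.204) ≈ -0.31.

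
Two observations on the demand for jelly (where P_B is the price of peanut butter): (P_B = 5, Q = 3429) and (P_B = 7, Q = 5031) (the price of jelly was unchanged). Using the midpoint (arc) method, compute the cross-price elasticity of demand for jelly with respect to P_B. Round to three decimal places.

1.136

ΔQ_A = 5031 − 3429 = 1602; ΔP_B = 7 − 5 = 2.
Midpoints: Q̄_A = 4230.0, P̄_B = 6.00.
ε = (ΔQ_A/Q̄_A)/(ΔP_B/P̄_B) = (1602/4230.0)/(2/6.00) ≈ 1.136.
ε > 0: jelly and peanut butter are substitutes.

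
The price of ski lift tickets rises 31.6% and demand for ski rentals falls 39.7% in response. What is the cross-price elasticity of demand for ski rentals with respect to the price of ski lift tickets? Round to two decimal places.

ε = (%ΔQ of ski rentals) / (%ΔP of ski lift tickets) = (-39.7%) / (31.6%) ≈ -1.26.

-1.26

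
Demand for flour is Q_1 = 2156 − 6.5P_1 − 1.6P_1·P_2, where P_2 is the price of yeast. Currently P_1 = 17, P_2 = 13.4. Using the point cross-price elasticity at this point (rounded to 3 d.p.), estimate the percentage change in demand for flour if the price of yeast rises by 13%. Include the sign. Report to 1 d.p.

At P_1 = 17, P_2 = 13.4: Q_1 = 1681.02.
∂Q_1/∂P_2 = -1.6P_1 = -27.2000.
ε = (∂Q_1/∂P_2)(P_2/Q_1) = -27.2000 × 13.4/1681.02 ≈ -0.217.
%ΔQ_1 ≈ ε × %ΔP_2 = -0.217 × (13%) = -2.8%.

-2.8%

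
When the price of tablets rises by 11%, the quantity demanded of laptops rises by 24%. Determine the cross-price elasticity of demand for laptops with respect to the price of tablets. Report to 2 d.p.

2.18

ε = (%ΔQ of laptops) / (%ΔP of tablets) = (24%) / (11%) ≈ 2.18.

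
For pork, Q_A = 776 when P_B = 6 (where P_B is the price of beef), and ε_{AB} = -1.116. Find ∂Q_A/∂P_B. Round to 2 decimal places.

-144.34

ε = (∂Q_A/∂P_B)·(P_B/Q_A) ⇒ ∂Q_A/∂P_B = ε·Q_A/P_B = -1.116 × 776/6 ≈ -144.34.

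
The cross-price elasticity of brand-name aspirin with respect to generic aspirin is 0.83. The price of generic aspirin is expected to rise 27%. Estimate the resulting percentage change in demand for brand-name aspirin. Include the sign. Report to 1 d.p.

%ΔQ ≈ ε × %ΔP of generic aspirin = 0.83 × (27%) = 22.4%.

22.4%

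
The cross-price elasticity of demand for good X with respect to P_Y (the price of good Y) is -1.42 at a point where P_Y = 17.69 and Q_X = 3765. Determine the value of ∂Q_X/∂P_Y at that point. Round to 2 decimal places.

ε = (∂Q_X/∂P_Y)·(P_Y/Q_X) ⇒ ∂Q_X/∂P_Y = ε·Q_X/P_Y = -1.42 × 3765/17.69 ≈ -302.22.

-302.22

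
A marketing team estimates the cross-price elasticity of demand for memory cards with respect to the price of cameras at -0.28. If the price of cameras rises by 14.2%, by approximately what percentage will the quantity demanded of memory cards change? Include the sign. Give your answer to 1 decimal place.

-4.0%

%ΔQ ≈ ε × %ΔP of cameras = -0.28 × (14.2%) = -4.0%.
Demand for memory cards falls by about 4.0%.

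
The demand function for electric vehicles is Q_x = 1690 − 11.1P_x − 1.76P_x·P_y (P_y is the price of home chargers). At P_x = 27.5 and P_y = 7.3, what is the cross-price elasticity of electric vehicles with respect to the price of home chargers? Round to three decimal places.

-0.343

At P_x = 27.5 and P_y = 7.3: Q_x = 1031.43.
∂Q_x/∂P_y = -1.76P_x = -1.76(27.5) = -48.4000.
ε = (∂Q_x/∂P_y)(P_y/Q_x) = -48.4000 × (7.3/1031.43) ≈ -0.343.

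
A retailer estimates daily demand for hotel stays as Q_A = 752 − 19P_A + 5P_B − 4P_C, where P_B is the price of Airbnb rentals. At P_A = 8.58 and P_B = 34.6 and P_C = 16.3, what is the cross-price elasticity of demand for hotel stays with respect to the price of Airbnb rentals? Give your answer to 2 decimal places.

At P_A = 8.58 and P_B = 34.6 and P_C = 16.3: Q_A = 696.78.
∂Q_A/∂P_B = 5.
ε = (∂Q_A/∂P_B)(P_B/Q_A) = 5 × (34.6/696.78) ≈ 0.25.
Since ε > 0, hotel stays and Airbnb rentals are substitutes.

0.25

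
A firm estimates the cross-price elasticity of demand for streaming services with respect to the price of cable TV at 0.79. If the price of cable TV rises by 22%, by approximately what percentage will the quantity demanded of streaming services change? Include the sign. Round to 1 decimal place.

17.4%

%ΔQ ≈ ε × %ΔP of cable TV = 0.79 × (22%) = 17.4%.
Demand for streaming services rises by about 17.4%.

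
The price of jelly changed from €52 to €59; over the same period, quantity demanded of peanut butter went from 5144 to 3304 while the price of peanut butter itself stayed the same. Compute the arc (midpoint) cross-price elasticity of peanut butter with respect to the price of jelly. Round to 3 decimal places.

-3.454

ΔQ_A = 3304 − 5144 = -1840; ΔP_B = 59 − 52 = 7.
Midpoints: Q̄_A = 4224.0, P̄_B = 55.50.
ε = (ΔQ_A/Q̄_A)/(ΔP_B/P̄_B) = (-1840/4224.0)/(7/55.50) ≈ -3.454.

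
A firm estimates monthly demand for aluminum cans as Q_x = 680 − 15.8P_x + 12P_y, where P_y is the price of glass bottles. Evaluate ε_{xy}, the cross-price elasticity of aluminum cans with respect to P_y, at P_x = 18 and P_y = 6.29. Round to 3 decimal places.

At P_x = 18 and P_y = 6.29: Q_x = 471.08.
∂Q_x/∂P_y = 12.
ε = (∂Q_x/∂P_y)(P_y/Q_x) = 12 × (6.29/471.08) ≈ 0.160.

0.160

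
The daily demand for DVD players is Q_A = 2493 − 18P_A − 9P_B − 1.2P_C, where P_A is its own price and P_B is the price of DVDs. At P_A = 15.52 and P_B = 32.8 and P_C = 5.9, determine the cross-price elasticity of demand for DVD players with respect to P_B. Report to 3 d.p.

At P_A = 15.52 and P_B = 32.8 and P_C = 5.9: Q_A = 1911.36.
∂Q_A/∂P_B = -9.
ε = (∂Q_A/∂P_B)(P_B/Q_A) = -9 × (32.8/1911.36) ≈ -0.154.

-0.154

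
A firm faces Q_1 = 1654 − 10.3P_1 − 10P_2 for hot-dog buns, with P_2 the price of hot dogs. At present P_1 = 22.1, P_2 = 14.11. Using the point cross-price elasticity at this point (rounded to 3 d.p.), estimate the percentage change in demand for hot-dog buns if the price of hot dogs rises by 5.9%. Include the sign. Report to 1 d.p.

At P_1 = 22.1, P_2 = 14.11: Q_1 = 1285.27.
∂Q_1/∂P_2 = -10.
ε = (∂Q_1/∂P_2)(P_2/Q_1) = -10.0000 × 14.11/1285.27 ≈ -0.110.
%ΔQ_1 ≈ ε × %ΔP_2 = -0.110 × (5.9%) = -0.6%.

-0.6%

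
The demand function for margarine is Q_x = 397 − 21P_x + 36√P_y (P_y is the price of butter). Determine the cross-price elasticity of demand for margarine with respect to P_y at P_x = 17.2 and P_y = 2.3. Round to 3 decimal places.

0.302

At P_x = 17.2 and P_y = 2.3: Q_x = 90.397.
∂Q_x/∂P_y = 36/(2√P_y) = 36/(2√2.3) = 11.8688.
ε = (∂Q_x/∂P_y)(P_y/Q_x) = 11.8688 × (2.3/90.397) ≈ 0.302.
ε > 0: substitutes.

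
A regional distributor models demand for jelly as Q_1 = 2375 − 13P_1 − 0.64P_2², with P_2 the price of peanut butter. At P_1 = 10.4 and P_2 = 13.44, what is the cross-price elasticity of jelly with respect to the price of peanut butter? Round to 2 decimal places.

At P_1 = 10.4 and P_2 = 13.44: Q_1 = 2124.194.
∂Q_1/∂P_2 = -1.28P_2 = -1.28(13.44) = -17.2032.
ε = (∂Q_1/∂P_2)(P_2/Q_1) = -17.2032 × (13.44/2124.194) ≈ -0.11.

-0.11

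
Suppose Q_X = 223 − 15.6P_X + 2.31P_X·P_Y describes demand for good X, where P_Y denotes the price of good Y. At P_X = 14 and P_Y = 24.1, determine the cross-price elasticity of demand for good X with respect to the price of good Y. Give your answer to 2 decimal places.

At P_X = 14 and P_Y = 24.1: Q_X = 783.994.
∂Q_X/∂P_Y = 2.31P_X = 2.31(14) = 32.3400.
ε = (∂Q_X/∂P_Y)(P_Y/Q_X) = 32.3400 × (24.1/783.994) ≈ 0.99.
ε > 0: substitutes.

0.99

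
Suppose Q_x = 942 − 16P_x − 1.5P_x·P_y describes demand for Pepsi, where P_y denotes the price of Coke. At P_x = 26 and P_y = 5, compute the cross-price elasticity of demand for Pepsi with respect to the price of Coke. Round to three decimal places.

At P_x = 26 and P_y = 5: Q_x = 331.
∂Q_x/∂P_y = -1.5P_x = -1.5(26) = -39.0000.
ε = (∂Q_x/∂P_y)(P_y/Q_x) = -39.0000 × (5/331) ≈ -0.589.
ε < 0: complements.

-0.589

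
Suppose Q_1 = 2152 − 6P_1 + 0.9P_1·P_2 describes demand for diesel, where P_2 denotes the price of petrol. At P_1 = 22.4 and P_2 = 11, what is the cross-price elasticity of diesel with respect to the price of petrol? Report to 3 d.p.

0.099

At P_1 = 22.4 and P_2 = 11: Q_1 = 2239.36.
∂Q_1/∂P_2 = 0.9P_1 = 0.9(22.4) = 20.1600.
ε = (∂Q_1/∂P_2)(P_2/Q_1) = 20.1600 × (11/2239.36) ≈ 0.099.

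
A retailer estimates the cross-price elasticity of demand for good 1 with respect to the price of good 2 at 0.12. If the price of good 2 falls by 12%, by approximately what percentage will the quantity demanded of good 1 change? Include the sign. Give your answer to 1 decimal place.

%ΔQ ≈ ε × %ΔP of good 2 = 0.12 × (-12%) = -1.4%.
Demand for good 1 falls by about 1.4%.

-1.4%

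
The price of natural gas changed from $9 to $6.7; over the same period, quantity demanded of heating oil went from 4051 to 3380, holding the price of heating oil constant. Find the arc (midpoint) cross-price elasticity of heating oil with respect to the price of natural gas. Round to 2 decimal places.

ΔQ_A = 3380 − 4051 = -671; ΔP_B = 6.7 − 9 = -2.3.
Midpoints: Q̄_A = 3715.5, P̄_B = 7.85.
ε = (ΔQ_A/Q̄_A)/(ΔP_B/P̄_B) = (-671/3715.5)/(-2.3/7.85) ≈ 0.62.

0.62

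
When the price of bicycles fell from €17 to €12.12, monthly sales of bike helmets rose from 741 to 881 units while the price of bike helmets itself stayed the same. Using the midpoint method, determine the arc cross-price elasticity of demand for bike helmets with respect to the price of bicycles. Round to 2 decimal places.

ΔQ_A = 881 − 741 = 140; ΔP_B = 12.12 − 17 = -4.88.
Midpoints: Q̄_A = 811.0, P̄_B = 14.56.
ε = (ΔQ_A/Q̄_A)/(ΔP_B/P̄_B) = (140/811.0)/(-4.88/14.56) ≈ -0.52.

-0.52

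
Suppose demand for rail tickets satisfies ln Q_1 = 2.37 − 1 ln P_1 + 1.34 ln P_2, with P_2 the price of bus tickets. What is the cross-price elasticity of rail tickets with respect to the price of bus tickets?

In a log-linear (constant-elasticity) demand function, the coefficient on ln P_2 is the cross-price elasticity.
ε = 1.34. Positive, so rail tickets and bus tickets are substitutes.

1.34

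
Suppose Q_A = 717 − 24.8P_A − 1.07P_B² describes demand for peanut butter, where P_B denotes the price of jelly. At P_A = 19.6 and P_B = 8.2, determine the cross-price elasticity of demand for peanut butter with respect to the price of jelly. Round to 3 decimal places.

-0.905

At P_A = 19.6 and P_B = 8.2: Q_A = 158.973.
∂Q_A/∂P_B = -2.14P_B = -2.14(8.2) = -17.5480.
ε = (∂Q_A/∂P_B)(P_B/Q_A) = -17.5480 × (8.2/158.973) ≈ -0.905.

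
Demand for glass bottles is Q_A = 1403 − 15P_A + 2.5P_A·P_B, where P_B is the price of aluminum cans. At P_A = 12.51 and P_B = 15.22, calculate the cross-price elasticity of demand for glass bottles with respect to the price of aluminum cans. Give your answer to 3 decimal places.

At P_A = 12.51 and P_B = 15.22: Q_A = 1691.355.
∂Q_A/∂P_B = 2.5P_A = 2.5(12.51) = 31.2750.
ε = (∂Q_A/∂P_B)(P_B/Q_A) = 31.2750 × (15.22/1691.355) ≈ 0.281.
ε > 0: substitutes.

0.281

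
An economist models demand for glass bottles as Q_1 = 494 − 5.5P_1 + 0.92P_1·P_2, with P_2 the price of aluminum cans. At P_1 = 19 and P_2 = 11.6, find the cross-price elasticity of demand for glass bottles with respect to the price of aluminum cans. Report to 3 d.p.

0.342

At P_1 = 19 and P_2 = 11.6: Q_1 = 592.268.
∂Q_1/∂P_2 = 0.92P_1 = 0.92(19) = 17.4800.
ε = (∂Q_1/∂P_2)(P_2/Q_1) = 17.4800 × (11.6/592.268) ≈ 0.342.
ε > 0: substitutes.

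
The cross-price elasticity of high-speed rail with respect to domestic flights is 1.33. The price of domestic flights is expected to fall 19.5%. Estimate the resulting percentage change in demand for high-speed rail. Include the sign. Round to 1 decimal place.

%ΔQ ≈ ε × %ΔP of domestic flights = 1.33 × (-19.5%) = -25.9%.
Demand for high-speed rail falls by about 25.9%.

-25.9%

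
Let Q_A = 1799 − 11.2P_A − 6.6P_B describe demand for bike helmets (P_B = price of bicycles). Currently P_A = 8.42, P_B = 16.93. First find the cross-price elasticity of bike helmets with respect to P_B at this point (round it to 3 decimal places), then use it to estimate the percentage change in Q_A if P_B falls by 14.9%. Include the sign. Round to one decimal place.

At P_A = 8.42, P_B = 16.93: Q_A = 1592.958.
∂Q_A/∂P_B = -6.6.
ε = (∂Q_A/∂P_B)(P_B/Q_A) = -6.6000 × 16.93/1592.958 ≈ -0.070.
%ΔQ_A ≈ ε × %ΔP_B = -0.070 × (-14.9%) = 1.0%.

1.0%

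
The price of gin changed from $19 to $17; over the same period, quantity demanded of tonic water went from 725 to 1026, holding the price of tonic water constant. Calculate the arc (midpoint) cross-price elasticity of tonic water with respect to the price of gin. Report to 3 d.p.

-3.094

ΔQ_A = 1026 − 725 = 301; ΔP_B = 17 − 19 = -2.
Midpoints: Q̄_A = 875.5, P̄_B = 18.00.
ε = (ΔQ_A/Q̄_A)/(ΔP_B/P̄_B) = (301/875.5)/(-2/18.00) ≈ -3.094.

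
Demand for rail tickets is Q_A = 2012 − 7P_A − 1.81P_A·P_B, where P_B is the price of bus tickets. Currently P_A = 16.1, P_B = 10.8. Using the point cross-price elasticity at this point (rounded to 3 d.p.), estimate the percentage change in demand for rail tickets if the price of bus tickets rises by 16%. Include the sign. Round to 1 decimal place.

-3.2%

At P_A = 16.1, P_B = 10.8: Q_A = 1584.577.
∂Q_A/∂P_B = -1.81P_A = -29.1410.
ε = (∂Q_A/∂P_B)(P_B/Q_A) = -29.1410 × 10.8/1584.577 ≈ -0.199.
%ΔQ_A ≈ ε × %ΔP_B = -0.199 × (16%) = -3.2%.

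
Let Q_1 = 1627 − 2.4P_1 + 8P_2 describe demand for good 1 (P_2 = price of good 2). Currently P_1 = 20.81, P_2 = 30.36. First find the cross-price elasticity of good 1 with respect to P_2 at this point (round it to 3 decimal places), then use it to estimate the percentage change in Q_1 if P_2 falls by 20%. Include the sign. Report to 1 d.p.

-2.7%

At P_1 = 20.81, P_2 = 30.36: Q_1 = 1819.936.
∂Q_1/∂P_2 = 8.
ε = (∂Q_1/∂P_2)(P_2/Q_1) = 8.0000 × 30.36/1819.936 ≈ 0.133.
%ΔQ_1 ≈ ε × %ΔP_2 = 0.133 × (-20%) = -2.7%.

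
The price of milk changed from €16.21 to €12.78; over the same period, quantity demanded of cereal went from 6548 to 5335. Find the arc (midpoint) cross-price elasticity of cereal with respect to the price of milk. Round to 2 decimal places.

ΔQ_A = 5335 − 6548 = -1213; ΔP_B = 12.78 − 16.21 = -3.43.
Midpoints: Q̄_A = 5941.5, P̄_B = 14.50.
ε = (ΔQ_A/Q̄_A)/(ΔP_B/P̄_B) = (-1213/5941.5)/(-3.43/14.50) ≈ 0.86.
ε > 0: cereal and milk are substitutes.

0.86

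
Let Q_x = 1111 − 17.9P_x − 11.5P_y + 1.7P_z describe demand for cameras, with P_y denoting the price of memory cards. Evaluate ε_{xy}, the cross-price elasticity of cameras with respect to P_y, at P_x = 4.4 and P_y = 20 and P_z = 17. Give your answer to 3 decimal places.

At P_x = 4.4 and P_y = 20 and P_z = 17: Q_x = 831.14.
∂Q_x/∂P_y = -11.5.
ε = (∂Q_x/∂P_y)(P_y/Q_x) = -11.5 × (20/831.14) ≈ -0.277.
Since ε < 0, cameras and memory cards are complements.

-0.277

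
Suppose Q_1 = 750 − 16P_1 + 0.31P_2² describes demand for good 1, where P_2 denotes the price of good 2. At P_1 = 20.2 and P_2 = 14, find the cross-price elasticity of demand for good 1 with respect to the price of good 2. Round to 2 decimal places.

0.25

At P_1 = 20.2 and P_2 = 14: Q_1 = 487.56.
∂Q_1/∂P_2 = 0.62P_2 = 0.62(14) = 8.6800.
ε = (∂Q_1/∂P_2)(P_2/Q_1) = 8.6800 × (14/487.56) ≈ 0.25.
ε > 0: substitutes.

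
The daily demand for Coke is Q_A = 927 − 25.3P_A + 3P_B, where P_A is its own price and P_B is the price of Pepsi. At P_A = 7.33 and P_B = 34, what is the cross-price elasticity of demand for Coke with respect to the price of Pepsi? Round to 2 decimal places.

0.12

At P_A = 7.33 and P_B = 34: Q_A = 843.551.
∂Q_A/∂P_B = 3.
ε = (∂Q_A/∂P_B)(P_B/Q_A) = 3 × (34/843.551) ≈ 0.12.
Since ε > 0, Coke and Pepsi are substitutes.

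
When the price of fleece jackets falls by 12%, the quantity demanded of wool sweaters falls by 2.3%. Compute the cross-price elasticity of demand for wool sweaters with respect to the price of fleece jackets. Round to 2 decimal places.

ε = (%ΔQ of wool sweaters) / (%ΔP of fleece jackets) = (-2.3%) / (-12%) ≈ 0.19.

0.19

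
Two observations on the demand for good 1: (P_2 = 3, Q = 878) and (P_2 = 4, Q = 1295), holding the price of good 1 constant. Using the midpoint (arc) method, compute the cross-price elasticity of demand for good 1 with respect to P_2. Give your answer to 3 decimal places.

ΔQ_1 = 1295 − 878 = 417; ΔP_2 = 4 − 3 = 1.
Midpoints: Q̄_1 = 1086.5, P̄_2 = 3.50.
ε = (ΔQ_1/Q̄_1)/(ΔP_2/P̄_2) = (417/1086.5)/(1/3.50) ≈ 1.343.

1.343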